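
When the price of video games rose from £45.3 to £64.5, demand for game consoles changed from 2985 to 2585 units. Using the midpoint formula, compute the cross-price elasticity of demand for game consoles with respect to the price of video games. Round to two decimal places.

ΔQ_x = 2585 − 2985 = -400; ΔP_y = 64.5 − 45.3 = 19.2.
Midpoints: P̄_y = 54.90, Q̄_x = 2785.0.
ε_xy = (ΔQ_x/ΔP_y)(P̄_y/Q̄_x) = (-400/19.2)(54.90/2785.0).
ε_xy < 0, so the goods are complements.

-0.41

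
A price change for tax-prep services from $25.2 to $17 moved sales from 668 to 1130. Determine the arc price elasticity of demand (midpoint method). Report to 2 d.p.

ΔQ = 1130 − 668 = 462; ΔP = 17 − 25.2 = -8.2.
Midpoints: P̄ = 21.10, Q̄ = 899.0.
ε = (ΔQ/ΔP)(P̄/Q̄) = (462/-8.2)(21.10/899.0).

-1.32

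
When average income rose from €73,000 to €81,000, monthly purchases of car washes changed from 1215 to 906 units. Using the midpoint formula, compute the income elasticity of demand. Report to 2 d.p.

ΔQ = -309, ΔI = 8000. Midpoints: Ī = 77,000, Q̄ = 1060.5.
ε_I = (ΔQ/ΔI)(Ī/Q̄) = (-309/8000)(77000/1060.5).

-2.80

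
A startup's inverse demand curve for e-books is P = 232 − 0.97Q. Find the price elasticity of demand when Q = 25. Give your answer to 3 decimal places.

At Q = 25, P = 232 − 0.97(25) = 207.75.
dP/dQ = −0.97, so dQ/dP = 1/(−0.97) = -1.031.
ε = (dQ/dP)(P/Q) = (-1.031)(207.75/25).

-8.567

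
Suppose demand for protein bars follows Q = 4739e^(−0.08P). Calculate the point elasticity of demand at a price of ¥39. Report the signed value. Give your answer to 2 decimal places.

-3.12

At P = 39, Q = 209.261.
dQ/dP = −0.08·4739e^(−0.08P) = −0.08Q = -16.741.
ε = (dQ/dP)(P/Q) = (-16.741)(39/209.261).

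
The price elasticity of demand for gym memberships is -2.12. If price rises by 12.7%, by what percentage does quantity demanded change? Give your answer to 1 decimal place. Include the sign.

-26.9%

%ΔQ ≈ ε × %ΔP = (-2.12)(12.7%) = -26.92%.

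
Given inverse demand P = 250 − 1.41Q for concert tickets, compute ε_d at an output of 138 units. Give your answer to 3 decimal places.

At Q = 138, P = 250 − 1.41(138) = 55.42.
dP/dQ = −1.41, so dQ/dP = 1/(−1.41) = -0.709.
ε = (dQ/dP)(P/Q) = (-0.709)(55.42/138).

-0.285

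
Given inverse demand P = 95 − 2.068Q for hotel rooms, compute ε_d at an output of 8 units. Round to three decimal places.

At Q = 8, P = 95 − 2.068(8) = 78.46.
dP/dQ = −2.068, so dQ/dP = 1/(−2.068) = -0.484.
ε = (dQ/dP)(P/Q) = (-0.484)(78.46/8).

-4.742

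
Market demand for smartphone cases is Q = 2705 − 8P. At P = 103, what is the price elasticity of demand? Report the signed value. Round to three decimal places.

At P = 103, Q = 1881.
dQ/dP = −8.
ε = (dQ/dP)(P/Q) = (-8)(103/1881).
|ε| < 1, so demand is inelastic at this price.

-0.438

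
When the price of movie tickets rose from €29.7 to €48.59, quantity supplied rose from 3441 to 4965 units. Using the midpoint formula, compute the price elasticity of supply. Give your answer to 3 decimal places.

ΔQ = 4965 − 3441 = 1524; ΔP = 48.59 − 29.7 = 18.89.
Midpoints: P̄ = 39.15, Q̄ = 4203.0.
ε_s = (ΔQ/ΔP)(P̄/Q̄) = (1524/18.89)(39.15/4203.0).

0.751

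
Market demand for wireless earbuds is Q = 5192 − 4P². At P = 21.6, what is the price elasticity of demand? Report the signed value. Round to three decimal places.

At P = 21.6, Q = 3325.760.
dQ/dP = −8P = -172.800.
ε = (dQ/dP)(P/Q) = (-172.800)(21.6/3325.760).

-1.122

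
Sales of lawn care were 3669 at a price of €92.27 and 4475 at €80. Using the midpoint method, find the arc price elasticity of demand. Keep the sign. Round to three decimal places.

-1.390

ΔQ = 4475 − 3669 = 806; ΔP = 80 − 92.27 = -12.27.
Midpoints: P̄ = 86.13, Q̄ = 4072.0.
ε = (ΔQ/ΔP)(P̄/Q̄) = (806/-12.27)(86.13/4072.0).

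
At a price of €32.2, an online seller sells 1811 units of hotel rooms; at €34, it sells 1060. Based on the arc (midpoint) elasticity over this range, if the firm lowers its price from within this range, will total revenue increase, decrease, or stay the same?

increase

Arc ε = (-751/1.8)(33.10/1435.5) ≈ -9.620.
|ε| = 9.62 > 1, so demand is elastic. A price cut therefore raises total revenue.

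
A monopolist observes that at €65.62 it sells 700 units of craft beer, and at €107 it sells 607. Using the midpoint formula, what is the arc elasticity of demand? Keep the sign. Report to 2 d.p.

ΔQ = 607 − 700 = -93; ΔP = 107 − 65.62 = 41.38.
Midpoints: P̄ = 86.31, Q̄ = 653.5.
ε = (ΔQ/ΔP)(P̄/Q̄) = (-93/41.38)(86.31/653.5).

-0.30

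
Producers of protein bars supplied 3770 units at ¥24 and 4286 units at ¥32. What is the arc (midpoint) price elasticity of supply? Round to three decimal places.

ΔQ = 4286 − 3770 = 516; ΔP = 32 − 24 = 8.
Midpoints: P̄ = 28.00, Q̄ = 4028.0.
ε_s = (ΔQ/ΔP)(P̄/Q̄) = (516/8)(28.00/4028.0).

0.448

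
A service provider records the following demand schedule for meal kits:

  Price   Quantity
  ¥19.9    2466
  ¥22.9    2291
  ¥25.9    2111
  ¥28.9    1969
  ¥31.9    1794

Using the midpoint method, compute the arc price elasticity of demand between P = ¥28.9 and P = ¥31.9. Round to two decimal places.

At P = 28.9, Q = 1969; at P = 31.9, Q = 1794.
ΔQ = -175, ΔP = 3.0. Midpoints: P̄ = 30.40, Q̄ = 1881.5.
ε = (ΔQ/ΔP)(P̄/Q̄) = (-175/3.0)(30.40/1881.5).

-0.94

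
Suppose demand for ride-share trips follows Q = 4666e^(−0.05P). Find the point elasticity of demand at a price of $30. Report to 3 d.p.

At P = 30, Q = 1041.125.
dQ/dP = −0.05·4666e^(−0.05P) = −0.05Q = -52.056.
ε = (dQ/dP)(P/Q) = (-52.056)(30/1041.125).

-1.500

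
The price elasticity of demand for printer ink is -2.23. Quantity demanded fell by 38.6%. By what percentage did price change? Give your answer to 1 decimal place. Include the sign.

17.3%

%ΔP ≈ %ΔQ / ε = (-38.6%)/(-2.23) = 17.31%.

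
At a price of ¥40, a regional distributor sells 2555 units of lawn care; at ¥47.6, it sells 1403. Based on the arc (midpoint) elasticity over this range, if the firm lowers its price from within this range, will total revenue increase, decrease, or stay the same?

Arc ε = (-1152/7.6)(43.80/1979.0) ≈ -3.355.
|ε| = 3.35 > 1, so demand is elastic. A price cut therefore raises total revenue.

increase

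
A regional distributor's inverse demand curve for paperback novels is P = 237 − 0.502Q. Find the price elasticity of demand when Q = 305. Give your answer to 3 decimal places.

At Q = 305, P = 237 − 0.502(305) = 83.89.
dP/dQ = −0.502, so dQ/dP = 1/(−0.502) = -1.992.
ε = (dQ/dP)(P/Q) = (-1.992)(83.89/305).

-0.548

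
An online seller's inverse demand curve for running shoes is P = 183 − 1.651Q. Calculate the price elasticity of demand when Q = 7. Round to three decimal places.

At Q = 7, P = 183 − 1.651(7) = 171.44.
dP/dQ = −1.651, so dQ/dP = 1/(−1.651) = -0.606.
ε = (dQ/dP)(P/Q) = (-0.606)(171.44/7).

-14.835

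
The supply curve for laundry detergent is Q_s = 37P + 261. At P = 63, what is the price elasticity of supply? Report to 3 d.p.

0.899

At P = 63, Q_s = 2592.
dQ_s/dP = 37.
ε_s = (dQ_s/dP)(P/Q_s) = (37)(63/2592).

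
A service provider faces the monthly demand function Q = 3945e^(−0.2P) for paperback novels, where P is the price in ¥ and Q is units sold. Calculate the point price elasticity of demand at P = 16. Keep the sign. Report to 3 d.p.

At P = 16, Q = 160.807.
dQ/dP = −0.2·3945e^(−0.2P) = −0.2Q = -32.161.
ε = (dQ/dP)(P/Q) = (-32.161)(16/160.807).
|ε| > 1, so demand is elastic at this price.

-3.200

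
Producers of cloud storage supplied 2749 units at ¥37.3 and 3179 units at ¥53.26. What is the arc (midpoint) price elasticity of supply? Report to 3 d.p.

0.412

ΔQ = 3179 − 2749 = 430; ΔP = 53.26 − 37.3 = 15.96.
Midpoints: P̄ = 45.28, Q̄ = 2964.0.
ε_s = (ΔQ/ΔP)(P̄/Q̄) = (430/15.96)(45.28/2964.0).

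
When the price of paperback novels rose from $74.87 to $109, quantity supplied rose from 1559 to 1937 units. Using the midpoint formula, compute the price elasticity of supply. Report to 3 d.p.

0.582

ΔQ = 1937 − 1559 = 378; ΔP = 109 − 74.87 = 34.13.
Midpoints: P̄ = 91.94, Q̄ = 1748.0.
ε_s = (ΔQ/ΔP)(P̄/Q̄) = (378/34.13)(91.94/1748.0).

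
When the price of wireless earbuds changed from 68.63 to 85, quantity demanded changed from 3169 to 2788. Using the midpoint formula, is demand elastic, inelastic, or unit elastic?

Arc ε ≈ -0.600.
|ε| = 0.60 < 1.

inelastic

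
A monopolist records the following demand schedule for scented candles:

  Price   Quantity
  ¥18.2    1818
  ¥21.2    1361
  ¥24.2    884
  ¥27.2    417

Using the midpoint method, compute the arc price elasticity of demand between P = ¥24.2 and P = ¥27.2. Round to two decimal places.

-6.15

At P = 24.2, Q = 884; at P = 27.2, Q = 417.
ΔQ = -467, ΔP = 3.0. Midpoints: P̄ = 25.70, Q̄ = 650.5.
ε = (ΔQ/ΔP)(P̄/Q̄) = (-467/3.0)(25.70/650.5).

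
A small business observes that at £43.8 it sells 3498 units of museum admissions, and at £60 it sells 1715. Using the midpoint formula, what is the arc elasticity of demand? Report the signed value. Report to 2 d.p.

-2.19

ΔQ = 1715 − 3498 = -1783; ΔP = 60 − 43.8 = 16.2.
Midpoints: P̄ = 51.90, Q̄ = 2606.5.
ε = (ΔQ/ΔP)(P̄/Q̄) = (-1783/16.2)(51.90/2606.5).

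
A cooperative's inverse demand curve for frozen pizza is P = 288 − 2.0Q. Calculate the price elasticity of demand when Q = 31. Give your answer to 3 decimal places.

At Q = 31, P = 288 − 2.0(31) = 226.00.
dP/dQ = −2.0, so dQ/dP = 1/(−2.0) = -0.500.
ε = (dQ/dP)(P/Q) = (-0.500)(226.00/31).

-3.645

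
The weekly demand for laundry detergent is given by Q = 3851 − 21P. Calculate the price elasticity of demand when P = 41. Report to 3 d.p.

At P = 41, Q = 2990.
dQ/dP = −21.
ε = (dQ/dP)(P/Q) = (-21)(41/2990).

-0.288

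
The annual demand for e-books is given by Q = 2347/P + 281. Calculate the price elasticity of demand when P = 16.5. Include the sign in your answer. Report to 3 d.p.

At P = 16.5, Q = 423.242.
dQ/dP = −2347/P² = -8.621.
ε = (dQ/dP)(P/Q) = (-8.621)(16.5/423.242).

-0.336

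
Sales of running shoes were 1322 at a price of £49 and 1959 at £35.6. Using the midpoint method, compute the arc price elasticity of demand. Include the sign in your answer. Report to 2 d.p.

ΔQ = 1959 − 1322 = 637; ΔP = 35.6 − 49 = -13.4.
Midpoints: P̄ = 42.30, Q̄ = 1640.5.
ε = (ΔQ/ΔP)(P̄/Q̄) = (637/-13.4)(42.30/1640.5).

-1.23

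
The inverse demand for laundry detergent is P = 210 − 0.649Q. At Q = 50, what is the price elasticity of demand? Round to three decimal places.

At Q = 50, P = 210 − 0.649(50) = 177.55.
dP/dQ = −0.649, so dQ/dP = 1/(−0.649) = -1.541.
ε = (dQ/dP)(P/Q) = (-1.541)(177.55/50).

-5.471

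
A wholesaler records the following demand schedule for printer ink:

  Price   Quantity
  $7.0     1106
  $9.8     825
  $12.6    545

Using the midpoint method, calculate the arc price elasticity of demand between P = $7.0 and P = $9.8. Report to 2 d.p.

-0.87

At P = 7.0, Q = 1106; at P = 9.8, Q = 825.
ΔQ = -281, ΔP = 2.8. Midpoints: P̄ = 8.40, Q̄ = 965.5.
ε = (ΔQ/ΔP)(P̄/Q̄) = (-281/2.8)(8.40/965.5).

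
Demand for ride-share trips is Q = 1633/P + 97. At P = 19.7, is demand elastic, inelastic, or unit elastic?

Q = 179.893, dQ/dP = -4.208.
ε = (dQ/dP)(P/Q) ≈ -0.461.
|ε| = 0.46 < 1.

inelastic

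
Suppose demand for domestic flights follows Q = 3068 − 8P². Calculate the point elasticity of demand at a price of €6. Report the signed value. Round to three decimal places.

-0.207

At P = 6, Q = 2780.
dQ/dP = −16P = -96.
ε = (dQ/dP)(P/Q) = (-96)(6/2780).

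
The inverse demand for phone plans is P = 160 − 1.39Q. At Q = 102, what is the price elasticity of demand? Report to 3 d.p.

At Q = 102, P = 160 − 1.39(102) = 18.22.
dP/dQ = −1.39, so dQ/dP = 1/(−1.39) = -0.719.
ε = (dQ/dP)(P/Q) = (-0.719)(18.22/102).

-0.129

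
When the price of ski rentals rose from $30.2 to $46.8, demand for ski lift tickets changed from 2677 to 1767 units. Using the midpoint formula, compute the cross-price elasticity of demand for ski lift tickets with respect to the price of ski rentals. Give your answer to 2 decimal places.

-0.95

ΔQ_x = 1767 − 2677 = -910; ΔP_y = 46.8 − 30.2 = 16.6.
Midpoints: P̄_y = 38.50, Q̄_x = 2222.0.
ε_xy = (ΔQ_x/ΔP_y)(P̄_y/Q̄_x) = (-910/16.6)(38.50/2222.0).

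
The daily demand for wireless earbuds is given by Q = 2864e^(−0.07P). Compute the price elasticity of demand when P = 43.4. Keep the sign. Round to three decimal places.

-3.038

At P = 43.4, Q = 137.273.
dQ/dP = −0.07·2864e^(−0.07P) = −0.07Q = -9.609.
ε = (dQ/dP)(P/Q) = (-9.609)(43.4/137.273).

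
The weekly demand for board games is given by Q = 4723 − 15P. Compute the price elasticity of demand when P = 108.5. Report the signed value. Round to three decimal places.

-0.526

At P = 108.5, Q = 3095.500.
dQ/dP = −15.
ε = (dQ/dP)(P/Q) = (-15)(108.5/3095.500).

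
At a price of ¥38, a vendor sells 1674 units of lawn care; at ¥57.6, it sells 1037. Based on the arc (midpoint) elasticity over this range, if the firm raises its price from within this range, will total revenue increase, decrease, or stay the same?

decrease

Arc ε = (-637/19.6)(47.80/1355.5) ≈ -1.146.
|ε| = 1.15 > 1, so demand is elastic. A price rise therefore reduces total revenue.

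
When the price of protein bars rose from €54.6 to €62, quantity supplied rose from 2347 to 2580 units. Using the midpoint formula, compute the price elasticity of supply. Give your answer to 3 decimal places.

ΔQ = 2580 − 2347 = 233; ΔP = 62 − 54.6 = 7.4.
Midpoints: P̄ = 58.30, Q̄ = 2463.5.
ε_s = (ΔQ/ΔP)(P̄/Q̄) = (233/7.4)(58.30/2463.5).

0.745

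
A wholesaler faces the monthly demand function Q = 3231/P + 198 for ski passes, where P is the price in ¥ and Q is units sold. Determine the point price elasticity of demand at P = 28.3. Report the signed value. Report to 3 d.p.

At P = 28.3, Q = 312.170.
dQ/dP = −3231/P² = -4.034.
ε = (dQ/dP)(P/Q) = (-4.034)(28.3/312.170).

-0.366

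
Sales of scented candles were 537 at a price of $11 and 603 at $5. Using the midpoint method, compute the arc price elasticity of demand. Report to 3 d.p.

ΔQ = 603 − 537 = 66; ΔP = 5 − 11 = -6.
Midpoints: P̄ = 8.00, Q̄ = 570.0.
ε = (ΔQ/ΔP)(P̄/Q̄) = (66/-6)(8.00/570.0).

-0.154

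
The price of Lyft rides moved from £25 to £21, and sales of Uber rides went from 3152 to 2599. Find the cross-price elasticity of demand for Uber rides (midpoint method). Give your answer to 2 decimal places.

1.11

ΔQ_x = 2599 − 3152 = -553; ΔP_y = 21 − 25 = -4.
Midpoints: P̄_y = 23.00, Q̄_x = 2875.5.
ε_xy = (ΔQ_x/ΔP_y)(P̄_y/Q̄_x) = (-553/-4)(23.00/2875.5).
ε_xy > 0, so the goods are substitutes.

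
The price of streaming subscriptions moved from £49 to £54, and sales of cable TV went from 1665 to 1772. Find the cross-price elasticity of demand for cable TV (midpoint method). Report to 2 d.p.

ΔQ_x = 1772 − 1665 = 107; ΔP_y = 54 − 49 = 5.
Midpoints: P̄_y = 51.50, Q̄_x = 1718.5.
ε_xy = (ΔQ_x/ΔP_y)(P̄_y/Q̄_x) = (107/5)(51.50/1718.5).
ε_xy > 0, so the goods are substitutes.

0.64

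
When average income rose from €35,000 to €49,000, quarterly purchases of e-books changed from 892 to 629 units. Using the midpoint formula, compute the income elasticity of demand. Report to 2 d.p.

-1.04

ΔQ = -263, ΔI = 14000. Midpoints: Ī = 42,000, Q̄ = 760.5.
ε_I = (ΔQ/ΔI)(Ī/Q̄) = (-263/14000)(42000/760.5).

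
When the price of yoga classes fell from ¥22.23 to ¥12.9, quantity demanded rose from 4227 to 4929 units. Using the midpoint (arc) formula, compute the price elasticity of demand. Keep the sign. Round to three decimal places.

-0.289

ΔQ = 4929 − 4227 = 702; ΔP = 12.9 − 22.23 = -9.33.
Midpoints: P̄ = 17.57, Q̄ = 4578.0.
ε = (ΔQ/ΔP)(P̄/Q̄) = (702/-9.33)(17.57/4578.0).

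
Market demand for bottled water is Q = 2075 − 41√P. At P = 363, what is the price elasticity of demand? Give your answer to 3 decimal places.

At P = 363, Q = 1293.845.
dQ/dP = −41/(2√P) = -1.076.
ε = (dQ/dP)(P/Q) = (-1.076)(363/1293.845).

-0.302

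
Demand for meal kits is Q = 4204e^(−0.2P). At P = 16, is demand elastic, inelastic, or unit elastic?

elastic

Q = 171.364, dQ/dP = -34.273.
ε = (dQ/dP)(P/Q) ≈ -3.200.
|ε| = 3.20 > 1.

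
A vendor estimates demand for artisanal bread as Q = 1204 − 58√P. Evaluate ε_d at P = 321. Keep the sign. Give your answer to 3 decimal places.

-3.152

At P = 321, Q = 164.845.
dQ/dP = −58/(2√P) = -1.619.
ε = (dQ/dP)(P/Q) = (-1.619)(321/164.845).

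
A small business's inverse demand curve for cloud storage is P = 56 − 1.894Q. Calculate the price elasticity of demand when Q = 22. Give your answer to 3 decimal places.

At Q = 22, P = 56 − 1.894(22) = 14.33.
dP/dQ = −1.894, so dQ/dP = 1/(−1.894) = -0.528.
ε = (dQ/dP)(P/Q) = (-0.528)(14.33/22).

-0.344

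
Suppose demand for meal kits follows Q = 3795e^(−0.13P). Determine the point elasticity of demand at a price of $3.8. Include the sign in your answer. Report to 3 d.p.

-0.494

At P = 3.8, Q = 2315.636.
dQ/dP = −0.13·3795e^(−0.13P) = −0.13Q = -301.033.
ε = (dQ/dP)(P/Q) = (-301.033)(3.8/2315.636).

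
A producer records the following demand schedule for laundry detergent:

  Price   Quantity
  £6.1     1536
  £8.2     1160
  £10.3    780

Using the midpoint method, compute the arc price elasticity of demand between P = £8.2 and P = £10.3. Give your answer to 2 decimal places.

At P = 8.2, Q = 1160; at P = 10.3, Q = 780.
ΔQ = -380, ΔP = 2.1. Midpoints: P̄ = 9.25, Q̄ = 970.0.
ε = (ΔQ/ΔP)(P̄/Q̄) = (-380/2.1)(9.25/970.0).

-1.73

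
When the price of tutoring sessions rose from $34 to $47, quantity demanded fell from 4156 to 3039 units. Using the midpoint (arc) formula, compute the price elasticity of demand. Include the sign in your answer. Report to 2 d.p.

-0.97

ΔQ = 3039 − 4156 = -1117; ΔP = 47 − 34 = 13.
Midpoints: P̄ = 40.50, Q̄ = 3597.5.
ε = (ΔQ/ΔP)(P̄/Q̄) = (-1117/13)(40.50/3597.5).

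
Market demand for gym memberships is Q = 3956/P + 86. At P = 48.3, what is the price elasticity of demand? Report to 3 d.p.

-0.488

At P = 48.3, Q = 167.905.
dQ/dP = −3956/P² = -1.696.
ε = (dQ/dP)(P/Q) = (-1.696)(48.3/167.905).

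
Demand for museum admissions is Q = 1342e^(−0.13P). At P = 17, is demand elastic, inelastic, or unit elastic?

elastic

Q = 147.218, dQ/dP = -19.138.
ε = (dQ/dP)(P/Q) ≈ -2.210.
|ε| = 2.21 > 1.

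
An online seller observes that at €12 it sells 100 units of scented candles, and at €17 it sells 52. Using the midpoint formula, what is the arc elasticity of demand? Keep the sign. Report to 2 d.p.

-1.83

ΔQ = 52 − 100 = -48; ΔP = 17 − 12 = 5.
Midpoints: P̄ = 14.50, Q̄ = 76.0.
ε = (ΔQ/ΔP)(P̄/Q̄) = (-48/5)(14.50/76.0).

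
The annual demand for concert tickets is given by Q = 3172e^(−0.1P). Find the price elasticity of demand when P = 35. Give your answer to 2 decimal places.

At P = 35, Q = 95.786.
dQ/dP = −0.1·3172e^(−0.1P) = −0.1Q = -9.579.
ε = (dQ/dP)(P/Q) = (-9.579)(35/95.786).

-3.50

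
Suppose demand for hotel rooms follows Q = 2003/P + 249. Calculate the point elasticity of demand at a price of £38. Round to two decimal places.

At P = 38, Q = 301.711.
dQ/dP = −2003/P² = -1.387.
ε = (dQ/dP)(P/Q) = (-1.387)(38/301.711).

-0.17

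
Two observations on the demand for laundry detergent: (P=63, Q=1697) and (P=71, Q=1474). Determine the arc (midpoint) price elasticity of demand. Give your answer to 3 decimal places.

-1.178

ΔQ = 1474 − 1697 = -223; ΔP = 71 − 63 = 8.
Midpoints: P̄ = 67.00, Q̄ = 1585.5.
ε = (ΔQ/ΔP)(P̄/Q̄) = (-223/8)(67.00/1585.5).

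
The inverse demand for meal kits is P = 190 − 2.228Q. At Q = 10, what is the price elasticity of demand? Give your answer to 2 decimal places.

-7.53

At Q = 10, P = 190 − 2.228(10) = 167.72.
dP/dQ = −2.228, so dQ/dP = 1/(−2.228) = -0.449.
ε = (dQ/dP)(P/Q) = (-0.449)(167.72/10).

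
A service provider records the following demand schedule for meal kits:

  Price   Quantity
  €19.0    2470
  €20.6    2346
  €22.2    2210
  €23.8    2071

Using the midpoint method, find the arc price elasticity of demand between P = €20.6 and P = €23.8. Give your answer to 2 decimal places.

At P = 20.6, Q = 2346; at P = 23.8, Q = 2071.
ΔQ = -275, ΔP = 3.2. Midpoints: P̄ = 22.20, Q̄ = 2208.5.
ε = (ΔQ/ΔP)(P̄/Q̄) = (-275/3.2)(22.20/2208.5).

-0.86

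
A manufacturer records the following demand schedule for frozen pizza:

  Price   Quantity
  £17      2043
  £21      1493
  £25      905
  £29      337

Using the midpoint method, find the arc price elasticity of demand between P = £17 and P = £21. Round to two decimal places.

At P = 17, Q = 2043; at P = 21, Q = 1493.
ΔQ = -550, ΔP = 4. Midpoints: P̄ = 19.00, Q̄ = 1768.0.
ε = (ΔQ/ΔP)(P̄/Q̄) = (-550/4)(19.00/1768.0).

-1.48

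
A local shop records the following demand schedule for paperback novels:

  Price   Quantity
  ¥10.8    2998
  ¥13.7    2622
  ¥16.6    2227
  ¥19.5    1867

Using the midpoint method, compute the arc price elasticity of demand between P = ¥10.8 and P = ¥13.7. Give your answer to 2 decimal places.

At P = 10.8, Q = 2998; at P = 13.7, Q = 2622.
ΔQ = -376, ΔP = 2.9. Midpoints: P̄ = 12.25, Q̄ = 2810.0.
ε = (ΔQ/ΔP)(P̄/Q̄) = (-376/2.9)(12.25/2810.0).

-0.57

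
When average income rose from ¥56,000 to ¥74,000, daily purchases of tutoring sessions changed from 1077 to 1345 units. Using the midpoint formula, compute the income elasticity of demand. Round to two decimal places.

0.80

ΔQ = 268, ΔI = 18000. Midpoints: Ī = 65,000, Q̄ = 1211.0.
ε_I = (ΔQ/ΔI)(Ī/Q̄) = (268/18000)(65000/1211.0).
ε_I > 0, so the good is normal.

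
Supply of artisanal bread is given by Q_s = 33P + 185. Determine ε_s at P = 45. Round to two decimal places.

At P = 45, Q_s = 1670.
dQ_s/dP = 33.
ε_s = (dQ_s/dP)(P/Q_s) = (33)(45/1670).

0.89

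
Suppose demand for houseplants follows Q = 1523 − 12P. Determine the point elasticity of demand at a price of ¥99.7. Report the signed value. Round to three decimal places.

-3.663

At P = 99.7, Q = 326.600.
dQ/dP = −12.
ε = (dQ/dP)(P/Q) = (-12)(99.7/326.600).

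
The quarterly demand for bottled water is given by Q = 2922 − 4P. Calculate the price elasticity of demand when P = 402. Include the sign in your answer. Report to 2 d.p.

-1.22

At P = 402, Q = 1314.
dQ/dP = −4.
ε = (dQ/dP)(P/Q) = (-4)(402/1314).
|ε| > 1, so demand is elastic at this price.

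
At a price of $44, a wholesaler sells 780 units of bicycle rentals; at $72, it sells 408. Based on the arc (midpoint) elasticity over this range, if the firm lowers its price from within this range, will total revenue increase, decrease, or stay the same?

Arc ε = (-372/28)(58.00/594.0) ≈ -1.297.
|ε| = 1.30 > 1, so demand is elastic. A price cut therefore raises total revenue.

increase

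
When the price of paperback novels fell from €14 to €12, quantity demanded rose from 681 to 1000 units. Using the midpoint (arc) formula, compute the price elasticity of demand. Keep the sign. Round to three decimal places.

ΔQ = 1000 − 681 = 319; ΔP = 12 − 14 = -2.
Midpoints: P̄ = 13.00, Q̄ = 840.5.
ε = (ΔQ/ΔP)(P̄/Q̄) = (319/-2)(13.00/840.5).

-2.467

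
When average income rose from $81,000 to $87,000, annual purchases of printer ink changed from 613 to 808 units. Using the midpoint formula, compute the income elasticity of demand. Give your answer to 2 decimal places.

3.84

ΔQ = 195, ΔI = 6000. Midpoints: Ī = 84,000, Q̄ = 710.5.
ε_I = (ΔQ/ΔI)(Ī/Q̄) = (195/6000)(84000/710.5).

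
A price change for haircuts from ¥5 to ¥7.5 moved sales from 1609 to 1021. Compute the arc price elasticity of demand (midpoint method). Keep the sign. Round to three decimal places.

ΔQ = 1021 − 1609 = -588; ΔP = 7.5 − 5 = 2.5.
Midpoints: P̄ = 6.25, Q̄ = 1315.0.
ε = (ΔQ/ΔP)(P̄/Q̄) = (-588/2.5)(6.25/1315.0).

-1.118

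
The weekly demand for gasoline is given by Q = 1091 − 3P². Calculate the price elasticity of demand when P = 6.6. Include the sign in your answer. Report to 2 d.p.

At P = 6.6, Q = 960.320.
dQ/dP = −6P = -39.600.
ε = (dQ/dP)(P/Q) = (-39.600)(6.6/960.320).
|ε| < 1, so demand is inelastic at this price.

-0.27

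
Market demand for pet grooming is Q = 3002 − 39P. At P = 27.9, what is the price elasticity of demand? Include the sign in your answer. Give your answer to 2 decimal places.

-0.57

At P = 27.9, Q = 1913.900.
dQ/dP = −39.
ε = (dQ/dP)(P/Q) = (-39)(27.9/1913.900).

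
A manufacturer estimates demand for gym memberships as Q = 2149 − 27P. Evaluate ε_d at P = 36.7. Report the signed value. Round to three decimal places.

At P = 36.7, Q = 1158.100.
dQ/dP = −27.
ε = (dQ/dP)(P/Q) = (-27)(36.7/1158.100).

-0.856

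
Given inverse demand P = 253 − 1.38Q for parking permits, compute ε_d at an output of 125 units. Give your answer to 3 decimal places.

-0.467

At Q = 125, P = 253 − 1.38(125) = 80.50.
dP/dQ = −1.38, so dQ/dP = 1/(−1.38) = -0.725.
ε = (dQ/dP)(P/Q) = (-0.725)(80.50/125).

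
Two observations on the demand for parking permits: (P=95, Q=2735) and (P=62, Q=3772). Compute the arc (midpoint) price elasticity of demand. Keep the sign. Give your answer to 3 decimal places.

-0.758

ΔQ = 3772 − 2735 = 1037; ΔP = 62 − 95 = -33.
Midpoints: P̄ = 78.50, Q̄ = 3253.5.
ε = (ΔQ/ΔP)(P̄/Q̄) = (1037/-33)(78.50/3253.5).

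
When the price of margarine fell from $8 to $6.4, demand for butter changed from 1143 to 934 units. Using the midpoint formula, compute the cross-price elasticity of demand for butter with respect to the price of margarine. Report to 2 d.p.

0.91

ΔQ_x = 934 − 1143 = -209; ΔP_y = 6.4 − 8 = -1.6.
Midpoints: P̄_y = 7.20, Q̄_x = 1038.5.
ε_xy = (ΔQ_x/ΔP_y)(P̄_y/Q̄_x) = (-209/-1.6)(7.20/1038.5).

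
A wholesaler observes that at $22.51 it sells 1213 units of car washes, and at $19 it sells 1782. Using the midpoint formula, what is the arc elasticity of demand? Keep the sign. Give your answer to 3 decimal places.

ΔQ = 1782 − 1213 = 569; ΔP = 19 − 22.51 = -3.51.
Midpoints: P̄ = 20.76, Q̄ = 1497.5.
ε = (ΔQ/ΔP)(P̄/Q̄) = (569/-3.51)(20.76/1497.5).

-2.247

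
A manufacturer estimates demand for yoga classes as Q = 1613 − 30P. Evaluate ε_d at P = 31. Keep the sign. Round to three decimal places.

-1.362

At P = 31, Q = 683.
dQ/dP = −30.
ε = (dQ/dP)(P/Q) = (-30)(31/683).
|ε| > 1, so demand is elastic at this price.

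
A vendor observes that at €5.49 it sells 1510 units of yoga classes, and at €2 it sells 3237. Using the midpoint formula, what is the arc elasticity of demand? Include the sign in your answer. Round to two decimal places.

-0.78

ΔQ = 3237 − 1510 = 1727; ΔP = 2 − 5.49 = -3.49.
Midpoints: P̄ = 3.75, Q̄ = 2373.5.
ε = (ΔQ/ΔP)(P̄/Q̄) = (1727/-3.49)(3.75/2373.5).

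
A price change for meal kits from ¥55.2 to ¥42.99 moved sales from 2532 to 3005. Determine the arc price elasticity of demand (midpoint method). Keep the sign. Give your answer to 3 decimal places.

-0.687

ΔQ = 3005 − 2532 = 473; ΔP = 42.99 − 55.2 = -12.21.
Midpoints: P̄ = 49.09, Q̄ = 2768.5.
ε = (ΔQ/ΔP)(P̄/Q̄) = (473/-12.21)(49.09/2768.5).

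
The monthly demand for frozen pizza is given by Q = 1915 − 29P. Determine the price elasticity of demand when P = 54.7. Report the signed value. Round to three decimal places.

At P = 54.7, Q = 328.700.
dQ/dP = −29.
ε = (dQ/dP)(P/Q) = (-29)(54.7/328.700).

-4.826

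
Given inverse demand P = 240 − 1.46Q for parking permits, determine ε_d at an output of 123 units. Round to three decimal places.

At Q = 123, P = 240 − 1.46(123) = 60.42.
dP/dQ = −1.46, so dQ/dP = 1/(−1.46) = -0.685.
ε = (dQ/dP)(P/Q) = (-0.685)(60.42/123).

-0.336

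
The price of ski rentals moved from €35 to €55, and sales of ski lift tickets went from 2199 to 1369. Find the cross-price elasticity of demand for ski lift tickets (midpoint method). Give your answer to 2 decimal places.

ΔQ_x = 1369 − 2199 = -830; ΔP_y = 55 − 35 = 20.
Midpoints: P̄_y = 45.00, Q̄_x = 1784.0.
ε_xy = (ΔQ_x/ΔP_y)(P̄_y/Q̄_x) = (-830/20)(45.00/1784.0).

-1.05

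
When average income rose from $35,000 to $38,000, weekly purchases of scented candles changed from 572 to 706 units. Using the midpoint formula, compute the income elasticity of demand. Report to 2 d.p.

ΔQ = 134, ΔI = 3000. Midpoints: Ī = 36,500, Q̄ = 639.0.
ε_I = (ΔQ/ΔI)(Ī/Q̄) = (134/3000)(36500/639.0).
ε_I > 0, so the good is normal.

2.55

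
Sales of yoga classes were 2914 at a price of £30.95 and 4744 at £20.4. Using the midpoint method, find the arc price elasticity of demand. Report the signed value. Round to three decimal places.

-1.163

ΔQ = 4744 − 2914 = 1830; ΔP = 20.4 − 30.95 = -10.55.
Midpoints: P̄ = 25.67, Q̄ = 3829.0.
ε = (ΔQ/ΔP)(P̄/Q̄) = (1830/-10.55)(25.67/3829.0).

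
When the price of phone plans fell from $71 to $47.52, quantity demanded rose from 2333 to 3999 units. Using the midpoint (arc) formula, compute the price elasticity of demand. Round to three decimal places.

ΔQ = 3999 − 2333 = 1666; ΔP = 47.52 − 71 = -23.48.
Midpoints: P̄ = 59.26, Q̄ = 3166.0.
ε = (ΔQ/ΔP)(P̄/Q̄) = (1666/-23.48)(59.26/3166.0).

-1.328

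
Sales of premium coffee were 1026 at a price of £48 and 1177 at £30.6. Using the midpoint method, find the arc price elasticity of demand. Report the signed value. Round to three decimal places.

ΔQ = 1177 − 1026 = 151; ΔP = 30.6 − 48 = -17.4.
Midpoints: P̄ = 39.30, Q̄ = 1101.5.
ε = (ΔQ/ΔP)(P̄/Q̄) = (151/-17.4)(39.30/1101.5).

-0.310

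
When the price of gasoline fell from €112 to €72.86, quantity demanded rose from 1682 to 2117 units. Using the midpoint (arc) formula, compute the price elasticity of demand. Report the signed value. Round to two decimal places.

ΔQ = 2117 − 1682 = 435; ΔP = 72.86 − 112 = -39.14.
Midpoints: P̄ = 92.43, Q̄ = 1899.5.
ε = (ΔQ/ΔP)(P̄/Q̄) = (435/-39.14)(92.43/1899.5).

-0.54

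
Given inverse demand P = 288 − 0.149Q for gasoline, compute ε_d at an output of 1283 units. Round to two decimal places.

At Q = 1283, P = 288 − 0.149(1283) = 96.83.
dP/dQ = −0.149, so dQ/dP = 1/(−0.149) = -6.711.
ε = (dQ/dP)(P/Q) = (-6.711)(96.83/1283).

-0.51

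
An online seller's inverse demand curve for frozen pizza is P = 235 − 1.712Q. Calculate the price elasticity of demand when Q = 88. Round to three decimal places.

-0.560

At Q = 88, P = 235 − 1.712(88) = 84.34.
dP/dQ = −1.712, so dQ/dP = 1/(−1.712) = -0.584.
ε = (dQ/dP)(P/Q) = (-0.584)(84.34/88).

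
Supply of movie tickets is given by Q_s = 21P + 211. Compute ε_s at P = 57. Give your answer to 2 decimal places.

At P = 57, Q_s = 1408.
dQ_s/dP = 21.
ε_s = (dQ_s/dP)(P/Q_s) = (21)(57/1408).

0.85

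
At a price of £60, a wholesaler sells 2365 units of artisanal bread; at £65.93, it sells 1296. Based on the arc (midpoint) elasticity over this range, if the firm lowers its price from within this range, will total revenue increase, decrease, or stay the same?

Arc ε = (-1069/5.93)(62.97/1830.5) ≈ -6.201.
|ε| = 6.20 > 1, so demand is elastic. A price cut therefore raises total revenue.

increase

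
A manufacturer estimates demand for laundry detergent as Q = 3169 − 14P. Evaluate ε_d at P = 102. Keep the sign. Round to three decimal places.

-0.820

At P = 102, Q = 1741.
dQ/dP = −14.
ε = (dQ/dP)(P/Q) = (-14)(102/1741).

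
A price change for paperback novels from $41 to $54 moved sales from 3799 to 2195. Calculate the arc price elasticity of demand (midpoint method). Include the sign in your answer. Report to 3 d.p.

-1.956

ΔQ = 2195 − 3799 = -1604; ΔP = 54 − 41 = 13.
Midpoints: P̄ = 47.50, Q̄ = 2997.0.
ε = (ΔQ/ΔP)(P̄/Q̄) = (-1604/13)(47.50/2997.0).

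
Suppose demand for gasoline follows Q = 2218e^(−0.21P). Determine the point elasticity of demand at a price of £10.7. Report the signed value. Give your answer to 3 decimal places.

-2.247

At P = 10.7, Q = 234.478.
dQ/dP = −0.21·2218e^(−0.21P) = −0.21Q = -49.240.
ε = (dQ/dP)(P/Q) = (-49.240)(10.7/234.478).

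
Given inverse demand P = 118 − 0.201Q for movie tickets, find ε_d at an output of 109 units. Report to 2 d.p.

At Q = 109, P = 118 − 0.201(109) = 96.09.
dP/dQ = −0.201, so dQ/dP = 1/(−0.201) = -4.975.
ε = (dQ/dP)(P/Q) = (-4.975)(96.09/109).

-4.39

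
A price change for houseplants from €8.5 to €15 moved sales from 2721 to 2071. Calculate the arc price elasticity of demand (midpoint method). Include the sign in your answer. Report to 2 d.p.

-0.49

ΔQ = 2071 − 2721 = -650; ΔP = 15 − 8.5 = 6.5.
Midpoints: P̄ = 11.75, Q̄ = 2396.0.
ε = (ΔQ/ΔP)(P̄/Q̄) = (-650/6.5)(11.75/2396.0).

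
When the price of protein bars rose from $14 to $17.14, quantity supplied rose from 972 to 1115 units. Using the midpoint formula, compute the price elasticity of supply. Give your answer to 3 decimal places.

0.680

ΔQ = 1115 − 972 = 143; ΔP = 17.14 − 14 = 3.14.
Midpoints: P̄ = 15.57, Q̄ = 1043.5.
ε_s = (ΔQ/ΔP)(P̄/Q̄) = (143/3.14)(15.57/1043.5).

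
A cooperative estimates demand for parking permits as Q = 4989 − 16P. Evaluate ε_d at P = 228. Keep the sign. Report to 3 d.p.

-2.720

At P = 228, Q = 1341.
dQ/dP = −16.
ε = (dQ/dP)(P/Q) = (-16)(228/1341).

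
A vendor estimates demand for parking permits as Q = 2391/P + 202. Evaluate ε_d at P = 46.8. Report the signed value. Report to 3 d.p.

-0.202

At P = 46.8, Q = 253.090.
dQ/dP = −2391/P² = -1.092.
ε = (dQ/dP)(P/Q) = (-1.092)(46.8/253.090).
|ε| < 1, so demand is inelastic at this price.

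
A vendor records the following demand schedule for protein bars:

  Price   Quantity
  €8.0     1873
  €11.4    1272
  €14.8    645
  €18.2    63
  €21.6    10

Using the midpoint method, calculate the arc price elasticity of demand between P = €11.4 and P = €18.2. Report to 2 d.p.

At P = 11.4, Q = 1272; at P = 18.2, Q = 63.
ΔQ = -1209, ΔP = 6.8. Midpoints: P̄ = 14.80, Q̄ = 667.5.
ε = (ΔQ/ΔP)(P̄/Q̄) = (-1209/6.8)(14.80/667.5).

-3.94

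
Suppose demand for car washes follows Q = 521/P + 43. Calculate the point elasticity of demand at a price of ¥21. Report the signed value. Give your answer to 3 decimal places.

-0.366

At P = 21, Q = 67.810.
dQ/dP = −521/P² = -1.181.
ε = (dQ/dP)(P/Q) = (-1.181)(21/67.810).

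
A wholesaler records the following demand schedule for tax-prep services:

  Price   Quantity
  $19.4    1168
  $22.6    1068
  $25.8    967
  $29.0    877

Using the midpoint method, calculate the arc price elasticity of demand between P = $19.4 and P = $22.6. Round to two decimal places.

-0.59

At P = 19.4, Q = 1168; at P = 22.6, Q = 1068.
ΔQ = -100, ΔP = 3.2. Midpoints: P̄ = 21.00, Q̄ = 1118.0.
ε = (ΔQ/ΔP)(P̄/Q̄) = (-100/3.2)(21.00/1118.0).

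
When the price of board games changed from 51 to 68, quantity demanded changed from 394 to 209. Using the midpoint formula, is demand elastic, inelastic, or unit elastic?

Arc ε ≈ -2.148.
|ε| = 2.15 > 1.

elastic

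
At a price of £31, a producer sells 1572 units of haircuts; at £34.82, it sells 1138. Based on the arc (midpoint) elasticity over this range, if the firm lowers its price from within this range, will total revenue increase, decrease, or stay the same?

Arc ε = (-434/3.82)(32.91/1355.0) ≈ -2.759.
|ε| = 2.76 > 1, so demand is elastic. A price cut therefore raises total revenue.

increase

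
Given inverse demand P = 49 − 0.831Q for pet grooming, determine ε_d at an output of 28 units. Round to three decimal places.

-1.106

At Q = 28, P = 49 − 0.831(28) = 25.73.
dP/dQ = −0.831, so dQ/dP = 1/(−0.831) = -1.203.
ε = (dQ/dP)(P/Q) = (-1.203)(25.73/28).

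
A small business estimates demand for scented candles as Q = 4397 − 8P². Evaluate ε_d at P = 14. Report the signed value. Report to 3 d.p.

-1.109

At P = 14, Q = 2829.
dQ/dP = −16P = -224.
ε = (dQ/dP)(P/Q) = (-224)(14/2829).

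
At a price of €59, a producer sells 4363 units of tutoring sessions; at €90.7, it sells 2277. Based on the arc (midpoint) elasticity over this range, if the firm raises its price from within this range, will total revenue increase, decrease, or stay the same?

Arc ε = (-2086/31.7)(74.85/3320.0) ≈ -1.484.
|ε| = 1.48 > 1, so demand is elastic. A price rise therefore reduces total revenue.

decrease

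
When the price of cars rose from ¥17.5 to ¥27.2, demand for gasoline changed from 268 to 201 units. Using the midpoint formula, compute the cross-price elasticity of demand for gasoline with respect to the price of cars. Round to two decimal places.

-0.66

ΔQ_x = 201 − 268 = -67; ΔP_y = 27.2 − 17.5 = 9.7.
Midpoints: P̄_y = 22.35, Q̄_x = 234.5.
ε_xy = (ΔQ_x/ΔP_y)(P̄_y/Q̄_x) = (-67/9.7)(22.35/234.5).
ε_xy < 0, so the goods are complements.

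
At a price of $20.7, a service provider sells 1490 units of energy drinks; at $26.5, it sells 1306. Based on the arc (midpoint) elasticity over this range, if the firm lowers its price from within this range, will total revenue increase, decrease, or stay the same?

Arc ε = (-184/5.8)(23.60/1398.0) ≈ -0.536.
|ε| = 0.54 < 1, so demand is inelastic. A price cut therefore reduces total revenue.

decrease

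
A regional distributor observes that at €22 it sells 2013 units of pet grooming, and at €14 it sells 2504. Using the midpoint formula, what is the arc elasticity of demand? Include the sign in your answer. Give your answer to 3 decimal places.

ΔQ = 2504 − 2013 = 491; ΔP = 14 − 22 = -8.
Midpoints: P̄ = 18.00, Q̄ = 2258.5.
ε = (ΔQ/ΔP)(P̄/Q̄) = (491/-8)(18.00/2258.5).

-0.489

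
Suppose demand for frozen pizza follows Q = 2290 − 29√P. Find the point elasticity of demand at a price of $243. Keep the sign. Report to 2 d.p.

-0.12

At P = 243, Q = 1837.935.
dQ/dP = −29/(2√P) = -0.930.
ε = (dQ/dP)(P/Q) = (-0.930)(243/1837.935).
|ε| < 1, so demand is inelastic at this price.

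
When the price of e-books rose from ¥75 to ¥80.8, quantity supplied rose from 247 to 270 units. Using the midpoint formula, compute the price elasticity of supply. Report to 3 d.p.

1.195

ΔQ = 270 − 247 = 23; ΔP = 80.8 − 75 = 5.8.
Midpoints: P̄ = 77.90, Q̄ = 258.5.
ε_s = (ΔQ/ΔP)(P̄/Q̄) = (23/5.8)(77.90/258.5).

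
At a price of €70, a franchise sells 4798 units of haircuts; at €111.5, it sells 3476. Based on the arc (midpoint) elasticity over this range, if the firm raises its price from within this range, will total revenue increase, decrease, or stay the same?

Arc ε = (-1322/41.5)(90.75/4137.0) ≈ -0.699.
|ε| = 0.70 < 1, so demand is inelastic. A price rise therefore raises total revenue.

increase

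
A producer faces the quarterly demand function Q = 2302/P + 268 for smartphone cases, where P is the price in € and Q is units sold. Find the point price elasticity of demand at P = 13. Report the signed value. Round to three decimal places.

-0.398

At P = 13, Q = 445.077.
dQ/dP = −2302/P² = -13.621.
ε = (dQ/dP)(P/Q) = (-13.621)(13/445.077).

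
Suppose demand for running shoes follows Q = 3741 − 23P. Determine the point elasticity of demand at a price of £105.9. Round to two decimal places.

At P = 105.9, Q = 1305.300.
dQ/dP = −23.
ε = (dQ/dP)(P/Q) = (-23)(105.9/1305.300).
|ε| > 1, so demand is elastic at this price.

-1.87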